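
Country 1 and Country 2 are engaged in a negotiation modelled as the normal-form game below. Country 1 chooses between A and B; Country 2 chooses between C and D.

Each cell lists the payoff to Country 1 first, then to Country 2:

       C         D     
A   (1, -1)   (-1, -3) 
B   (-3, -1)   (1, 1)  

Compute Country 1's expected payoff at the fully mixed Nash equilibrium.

First find y, the probability Country 2 plays C, from Country 1's indifference between A and B: y − (1−y) = −3y + (1−y), giving y = 1/3.
Since Country 1 is indifferent in equilibrium, Country 1's expected payoff equals the payoff from either row against (1/3, 2/3). Using A: (1/3) − (2/3) = -1/3.

-1/3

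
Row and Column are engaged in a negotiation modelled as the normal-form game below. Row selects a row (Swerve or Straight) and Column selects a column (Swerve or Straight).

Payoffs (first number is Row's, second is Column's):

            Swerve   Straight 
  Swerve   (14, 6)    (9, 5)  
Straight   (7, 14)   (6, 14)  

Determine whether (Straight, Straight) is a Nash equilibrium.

At (Straight, Straight), Row earns 6; switching to Swerve would give 9, so Row would deviate.
Column earns 14; switching to Swerve would give 14, so Column has no profitable deviation.
Since at least one player can profitably deviate, this is not a Nash equilibrium.

No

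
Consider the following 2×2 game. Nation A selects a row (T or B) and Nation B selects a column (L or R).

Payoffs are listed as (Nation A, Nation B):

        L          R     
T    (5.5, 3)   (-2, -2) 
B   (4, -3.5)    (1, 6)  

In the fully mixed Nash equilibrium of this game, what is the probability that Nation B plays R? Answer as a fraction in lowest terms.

1/3

Let y be the probability that Nation B plays L. In a completely mixed equilibrium, Nation A must be indifferent between T and B.
Nation A's expected payoff from T is 5.5y − 2(1−y); from B it is 4y + (1−y).
Setting these equal: 7.5y − 2 = 3y + 1, so y = 2/3.
Therefore Nation B plays R with probability 1 − 2/3 = 1/3.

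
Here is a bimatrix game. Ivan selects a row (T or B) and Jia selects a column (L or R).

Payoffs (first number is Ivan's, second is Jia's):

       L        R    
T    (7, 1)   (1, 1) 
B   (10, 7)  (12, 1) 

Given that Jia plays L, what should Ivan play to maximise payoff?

Against L, Ivan earns 7 from T and 10 from B.
So B is the best response.

B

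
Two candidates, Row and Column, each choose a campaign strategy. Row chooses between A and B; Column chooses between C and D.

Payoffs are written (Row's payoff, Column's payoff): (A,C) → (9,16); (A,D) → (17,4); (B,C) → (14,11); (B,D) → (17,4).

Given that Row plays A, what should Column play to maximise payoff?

C

Against A, Column earns 16 from C and 4 from D.
So C is the best response.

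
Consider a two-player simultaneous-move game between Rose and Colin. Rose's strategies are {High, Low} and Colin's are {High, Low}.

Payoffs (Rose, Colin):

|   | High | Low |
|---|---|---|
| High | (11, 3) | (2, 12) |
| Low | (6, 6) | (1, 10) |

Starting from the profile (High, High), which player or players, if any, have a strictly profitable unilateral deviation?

Rose at (High, High) earns 11; deviating to Low yields 6 — not better.
Colin earns 3; deviating to Low yields 12 — a strict improvement.
Only Colin has a strictly profitable deviation.

Colin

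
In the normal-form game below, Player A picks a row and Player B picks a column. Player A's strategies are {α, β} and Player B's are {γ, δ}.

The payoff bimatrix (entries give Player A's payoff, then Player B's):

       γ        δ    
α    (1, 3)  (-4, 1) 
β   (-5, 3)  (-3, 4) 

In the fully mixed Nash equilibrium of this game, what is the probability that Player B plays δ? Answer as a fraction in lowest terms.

Let q be the probability that Player B plays γ. In a completely mixed equilibrium, Player A must be indifferent between α and β.
Player A's expected payoff from α is q − 4(1−q); from β it is −5q − 3(1−q).
Setting these equal: 5q − 4 = −2q − 3, so q = 1/7.
Therefore Player B plays δ with probability 1 − 1/7 = 6/7.

6/7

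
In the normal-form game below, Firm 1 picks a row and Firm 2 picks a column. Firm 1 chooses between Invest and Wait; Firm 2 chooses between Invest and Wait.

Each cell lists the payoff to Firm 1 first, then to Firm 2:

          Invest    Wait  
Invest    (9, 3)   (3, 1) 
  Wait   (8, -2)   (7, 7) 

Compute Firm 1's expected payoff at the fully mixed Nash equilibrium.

First find q, the probability Firm 2 plays Invest, from Firm 1's indifference between Invest and Wait: 9q + 3(1−q) = 8q + 7(1−q), giving q = 4/5.
Since Firm 1 is indifferent in equilibrium, Firm 1's expected payoff equals the payoff from either row against (4/5, 1/5). Using Invest: 9(4/5) + 3(1/5) = 39/5.

39/5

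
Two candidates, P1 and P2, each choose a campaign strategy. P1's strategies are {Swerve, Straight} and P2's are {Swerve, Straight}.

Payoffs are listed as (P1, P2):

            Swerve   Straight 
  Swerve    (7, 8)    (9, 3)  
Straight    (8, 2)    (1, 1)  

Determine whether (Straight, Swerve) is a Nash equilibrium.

At (Straight, Swerve), P1 earns 8; switching to Swerve would give 7, so P1 has no profitable deviation.
P2 earns 2; switching to Straight would give 1, so P2 has no profitable deviation.
Neither player can gain by a unilateral deviation, so this profile is a Nash equilibrium.

Yes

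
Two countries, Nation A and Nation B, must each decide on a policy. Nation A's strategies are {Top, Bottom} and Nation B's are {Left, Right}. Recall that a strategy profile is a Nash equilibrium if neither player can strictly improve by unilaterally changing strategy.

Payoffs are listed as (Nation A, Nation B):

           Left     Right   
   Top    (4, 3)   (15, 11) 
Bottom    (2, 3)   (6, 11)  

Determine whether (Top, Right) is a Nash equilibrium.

Yes

At (Top, Right), Nation A earns 15; switching to Bottom would give 6, so Nation A has no profitable deviation.
Nation B earns 11; switching to Left would give 3, so Nation B has no profitable deviation.
Neither player can gain by a unilateral deviation, so this profile is a Nash equilibrium.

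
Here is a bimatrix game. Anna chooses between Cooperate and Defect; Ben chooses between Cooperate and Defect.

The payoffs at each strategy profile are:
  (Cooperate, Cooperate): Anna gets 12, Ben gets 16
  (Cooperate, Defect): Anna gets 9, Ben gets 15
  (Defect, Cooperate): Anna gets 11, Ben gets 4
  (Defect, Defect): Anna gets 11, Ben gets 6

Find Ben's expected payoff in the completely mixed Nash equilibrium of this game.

First find x, the probability Anna plays Cooperate, from Ben's indifference between Cooperate and Defect: 16x + 4(1−x) = 15x + 6(1−x), giving x = 2/3.
Since Ben is indifferent in equilibrium, Ben's expected payoff equals the payoff from either column against (2/3, 1/3). Using Cooperate: 16(2/3) + 4(1/3) = 12.

12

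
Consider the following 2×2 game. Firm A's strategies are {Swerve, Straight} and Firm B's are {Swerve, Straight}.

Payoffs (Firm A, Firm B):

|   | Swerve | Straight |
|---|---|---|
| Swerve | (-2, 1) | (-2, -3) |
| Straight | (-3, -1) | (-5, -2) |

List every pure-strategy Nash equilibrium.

(Swerve, Swerve): Firm A gets -2 ≥ -3 from Straight, and Firm B gets 1 ≥ -3 from Straight — Nash equilibrium.
(Swerve, Straight): Firm B prefers Swerve (1 > -3) — not an equilibrium.
(Straight, Swerve): Firm A prefers Swerve (-2 > -3) — not an equilibrium.
(Straight, Straight): Firm A prefers Swerve (-2 > -5); Firm B prefers Swerve (-1 > -2) — not an equilibrium.

(Swerve, Swerve)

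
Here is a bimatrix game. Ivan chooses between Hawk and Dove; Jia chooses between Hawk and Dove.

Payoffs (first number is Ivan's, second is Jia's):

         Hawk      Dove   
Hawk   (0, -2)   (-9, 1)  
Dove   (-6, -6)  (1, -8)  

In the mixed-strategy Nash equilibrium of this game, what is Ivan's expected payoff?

-27/8

First find q, the probability Jia plays Hawk, from Ivan's indifference between Hawk and Dove: −9(1−q) = −6q + (1−q), giving q = 5/8.
Since Ivan is indifferent in equilibrium, Ivan's expected payoff equals the payoff from either row against (5/8, 3/8). Using Hawk: −9(3/8) = -27/8.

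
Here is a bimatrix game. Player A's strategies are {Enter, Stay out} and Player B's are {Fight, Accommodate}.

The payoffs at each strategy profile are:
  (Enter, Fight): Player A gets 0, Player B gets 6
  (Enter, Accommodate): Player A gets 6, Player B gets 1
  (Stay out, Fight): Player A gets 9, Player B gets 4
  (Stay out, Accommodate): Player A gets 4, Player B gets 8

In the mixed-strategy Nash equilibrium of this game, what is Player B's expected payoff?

First find x, the probability Player A plays Enter, from Player B's indifference between Fight and Accommodate: 6x + 4(1−x) = x + 8(1−x), giving x = 4/9.
Since Player B is indifferent in equilibrium, Player B's expected payoff equals the payoff from either column against (4/9, 5/9). Using Fight: 6(4/9) + 4(5/9) = 44/9.

44/9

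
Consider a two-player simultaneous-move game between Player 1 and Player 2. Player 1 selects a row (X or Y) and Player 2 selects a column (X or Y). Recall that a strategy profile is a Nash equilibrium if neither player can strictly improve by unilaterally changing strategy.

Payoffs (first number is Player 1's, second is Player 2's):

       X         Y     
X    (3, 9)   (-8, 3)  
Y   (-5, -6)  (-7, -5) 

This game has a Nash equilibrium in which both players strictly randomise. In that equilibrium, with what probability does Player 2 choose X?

1/9

Let q be the probability that Player 2 plays X. In a completely mixed equilibrium, Player 1 must be indifferent between X and Y.
Player 1's expected payoff from X is 3q − 8(1−q); from Y it is −5q − 7(1−q).
Setting these equal: 11q − 8 = 2q − 7, so q = 1/9.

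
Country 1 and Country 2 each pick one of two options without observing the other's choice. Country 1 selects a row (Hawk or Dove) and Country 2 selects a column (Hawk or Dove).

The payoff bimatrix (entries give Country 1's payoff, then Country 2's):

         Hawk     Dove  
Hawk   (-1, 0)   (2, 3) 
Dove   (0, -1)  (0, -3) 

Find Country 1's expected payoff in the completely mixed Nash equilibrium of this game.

0

First find y, the probability Country 2 plays Hawk, from Country 1's indifference between Hawk and Dove: −y + 2(1−y) = 0, giving y = 2/3.
Since Country 1 is indifferent in equilibrium, Country 1's expected payoff equals the payoff from either row against (2/3, 1/3). Using Hawk: −(2/3) + 2(1/3) = 0.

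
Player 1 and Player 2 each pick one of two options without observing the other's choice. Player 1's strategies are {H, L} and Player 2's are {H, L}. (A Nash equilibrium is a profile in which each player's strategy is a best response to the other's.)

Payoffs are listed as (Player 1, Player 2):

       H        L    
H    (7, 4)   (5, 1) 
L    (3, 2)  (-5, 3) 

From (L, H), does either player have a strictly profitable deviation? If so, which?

Both

Player 1 at (L, H) earns 3; deviating to H yields 7 — a strict improvement.
Player 2 earns 2; deviating to L yields 3 — a strict improvement.
Both Player 1 and Player 2 have strictly profitable deviations.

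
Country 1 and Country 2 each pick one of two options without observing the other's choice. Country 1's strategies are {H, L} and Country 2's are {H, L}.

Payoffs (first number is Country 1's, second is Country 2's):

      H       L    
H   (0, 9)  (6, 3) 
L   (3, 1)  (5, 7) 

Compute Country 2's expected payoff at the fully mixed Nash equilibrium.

First find p, the probability Country 1 plays H, from Country 2's indifference between H and L: 9p + (1−p) = 3p + 7(1−p), giving p = 1/2.
Since Country 2 is indifferent in equilibrium, Country 2's expected payoff equals the payoff from either column against (1/2, 1/2). Using H: 9(1/2) + (1/2) = 5.

5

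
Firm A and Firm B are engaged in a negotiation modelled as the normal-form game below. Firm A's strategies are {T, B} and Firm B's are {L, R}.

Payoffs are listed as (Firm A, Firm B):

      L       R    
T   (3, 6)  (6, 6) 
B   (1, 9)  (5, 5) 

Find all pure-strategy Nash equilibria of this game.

(T, L): Firm A gets 3 ≥ 1 from B, and Firm B gets 6 ≥ 6 from R — Nash equilibrium.
(T, R): Firm A gets 6 ≥ 5 from B, and Firm B gets 6 ≥ 6 from L — Nash equilibrium.
(B, L): Firm A prefers T (3 > 1) — not an equilibrium.
(B, R): Firm A prefers T (6 > 5); Firm B prefers L (9 > 5) — not an equilibrium.

(T, L) and (T, R)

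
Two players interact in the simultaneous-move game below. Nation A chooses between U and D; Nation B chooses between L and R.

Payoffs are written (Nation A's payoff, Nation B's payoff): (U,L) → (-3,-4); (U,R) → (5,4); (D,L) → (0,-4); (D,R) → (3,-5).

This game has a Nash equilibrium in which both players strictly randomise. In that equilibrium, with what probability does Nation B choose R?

Let y be the probability that Nation B plays L. In a completely mixed equilibrium, Nation A must be indifferent between U and D.
Nation A's expected payoff from U is −3y + 5(1−y); from D it is 3(1−y).
Setting these equal: −8y + 5 = −3y + 3, so y = 2/5.
Therefore Nation B plays R with probability 1 − 2/5 = 3/5.

3/5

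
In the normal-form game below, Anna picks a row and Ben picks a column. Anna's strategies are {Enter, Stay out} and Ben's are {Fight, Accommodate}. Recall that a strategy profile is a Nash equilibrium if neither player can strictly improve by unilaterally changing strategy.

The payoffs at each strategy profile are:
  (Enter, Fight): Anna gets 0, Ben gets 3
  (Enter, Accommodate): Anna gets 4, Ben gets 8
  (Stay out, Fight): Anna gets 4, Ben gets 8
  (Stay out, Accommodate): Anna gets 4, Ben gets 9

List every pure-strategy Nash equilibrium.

(Enter, Fight): Anna prefers Stay out (4 > 0); Ben prefers Accommodate (8 > 3) — not an equilibrium.
(Enter, Accommodate): Anna gets 4 ≥ 4 from Stay out, and Ben gets 8 ≥ 3 from Fight — Nash equilibrium.
(Stay out, Fight): Ben prefers Accommodate (9 > 8) — not an equilibrium.
(Stay out, Accommodate): Anna gets 4 ≥ 4 from Enter, and Ben gets 9 ≥ 8 from Fight — Nash equilibrium.

(Enter, Accommodate) and (Stay out, Accommodate)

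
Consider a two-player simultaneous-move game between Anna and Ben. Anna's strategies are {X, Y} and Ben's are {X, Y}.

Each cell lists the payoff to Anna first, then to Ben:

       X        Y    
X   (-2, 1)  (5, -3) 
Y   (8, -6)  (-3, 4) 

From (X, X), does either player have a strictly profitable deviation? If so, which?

Anna at (X, X) earns -2; deviating to Y yields 8 — a strict improvement.
Ben earns 1; deviating to Y yields -3 — not better.
Only Anna has a strictly profitable deviation.

Anna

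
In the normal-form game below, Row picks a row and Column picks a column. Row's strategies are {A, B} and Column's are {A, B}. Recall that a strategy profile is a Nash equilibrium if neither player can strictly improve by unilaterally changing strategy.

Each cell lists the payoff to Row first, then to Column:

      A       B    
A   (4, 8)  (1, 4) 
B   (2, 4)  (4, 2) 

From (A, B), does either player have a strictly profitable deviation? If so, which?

Both

Row at (A, B) earns 1; deviating to B yields 4 — a strict improvement.
Column earns 4; deviating to A yields 8 — a strict improvement.
Both Row and Column have strictly profitable deviations.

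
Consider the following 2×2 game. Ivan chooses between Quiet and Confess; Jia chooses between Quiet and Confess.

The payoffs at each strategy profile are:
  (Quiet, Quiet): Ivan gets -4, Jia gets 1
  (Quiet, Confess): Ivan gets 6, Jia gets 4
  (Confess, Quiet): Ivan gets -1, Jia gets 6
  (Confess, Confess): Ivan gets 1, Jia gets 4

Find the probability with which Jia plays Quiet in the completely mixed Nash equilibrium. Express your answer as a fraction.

5/8

Let q be the probability that Jia plays Quiet. In a completely mixed equilibrium, Ivan must be indifferent between Quiet and Confess.
Ivan's expected payoff from Quiet is −4q + 6(1−q); from Confess it is −q + (1−q).
Setting these equal: −10q + 6 = −2q + 1, so q = 5/8.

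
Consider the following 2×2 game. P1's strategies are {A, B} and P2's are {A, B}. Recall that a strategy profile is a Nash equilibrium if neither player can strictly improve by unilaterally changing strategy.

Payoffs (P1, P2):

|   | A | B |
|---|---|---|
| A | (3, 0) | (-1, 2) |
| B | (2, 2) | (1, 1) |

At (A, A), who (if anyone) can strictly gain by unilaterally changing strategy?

P2

P1 at (A, A) earns 3; deviating to B yields 2 — not better.
P2 earns 0; deviating to B yields 2 — a strict improvement.
Only P2 has a strictly profitable deviation.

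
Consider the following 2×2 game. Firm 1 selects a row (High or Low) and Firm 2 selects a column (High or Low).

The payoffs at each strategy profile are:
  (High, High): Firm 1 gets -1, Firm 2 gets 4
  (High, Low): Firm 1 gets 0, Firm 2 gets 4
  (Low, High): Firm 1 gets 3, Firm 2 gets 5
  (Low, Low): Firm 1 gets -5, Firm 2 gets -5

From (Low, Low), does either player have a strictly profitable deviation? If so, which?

Both

Firm 1 at (Low, Low) earns -5; deviating to High yields 0 — a strict improvement.
Firm 2 earns -5; deviating to High yields 5 — a strict improvement.
Both Firm 1 and Firm 2 have strictly profitable deviations.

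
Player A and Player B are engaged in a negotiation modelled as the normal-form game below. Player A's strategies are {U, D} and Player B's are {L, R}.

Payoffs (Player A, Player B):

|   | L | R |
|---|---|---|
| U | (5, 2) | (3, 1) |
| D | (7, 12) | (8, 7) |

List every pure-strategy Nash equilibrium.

(U, L): Player A prefers D (7 > 5) — not an equilibrium.
(U, R): Player A prefers D (8 > 3); Player B prefers L (2 > 1) — not an equilibrium.
(D, L): Player A gets 7 ≥ 5 from U, and Player B gets 12 ≥ 7 from R — Nash equilibrium.
(D, R): Player B prefers L (12 > 7) — not an equilibrium.

(D, L)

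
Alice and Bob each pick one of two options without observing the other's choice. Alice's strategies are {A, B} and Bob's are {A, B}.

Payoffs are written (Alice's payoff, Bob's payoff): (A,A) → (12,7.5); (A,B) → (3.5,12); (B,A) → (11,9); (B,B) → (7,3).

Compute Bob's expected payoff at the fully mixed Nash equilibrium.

First find p, the probability Alice plays A, from Bob's indifference between A and B: 7.5p + 9(1−p) = 12p + 3(1−p), giving p = 4/7.
Since Bob is indifferent in equilibrium, Bob's expected payoff equals the payoff from either column against (4/7, 3/7). Using A: 7.5(4/7) + 9(3/7) = 57/7.

57/7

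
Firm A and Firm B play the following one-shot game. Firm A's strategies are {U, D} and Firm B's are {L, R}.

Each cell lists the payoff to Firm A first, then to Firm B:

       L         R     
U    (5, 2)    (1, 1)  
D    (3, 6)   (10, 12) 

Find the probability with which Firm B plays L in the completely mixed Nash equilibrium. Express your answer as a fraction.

Let y be the probability that Firm B plays L. In a completely mixed equilibrium, Firm A must be indifferent between U and D.
Firm A's expected payoff from U is 5y + (1−y); from D it is 3y + 10(1−y).
Setting these equal: 4y + 1 = −7y + 10, so y = 9/11.

9/11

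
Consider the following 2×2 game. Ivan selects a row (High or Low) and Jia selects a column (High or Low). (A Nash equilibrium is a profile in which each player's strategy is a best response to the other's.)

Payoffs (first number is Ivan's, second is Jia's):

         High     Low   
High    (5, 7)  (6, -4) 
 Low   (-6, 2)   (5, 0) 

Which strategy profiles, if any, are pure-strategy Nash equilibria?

(High, High)

(High, High): Ivan gets 5 ≥ -6 from Low, and Jia gets 7 ≥ -4 from Low — Nash equilibrium.
(High, Low): Jia prefers High (7 > -4) — not an equilibrium.
(Low, High): Ivan prefers High (5 > -6) — not an equilibrium.
(Low, Low): Ivan prefers High (6 > 5); Jia prefers High (2 > 0) — not an equilibrium.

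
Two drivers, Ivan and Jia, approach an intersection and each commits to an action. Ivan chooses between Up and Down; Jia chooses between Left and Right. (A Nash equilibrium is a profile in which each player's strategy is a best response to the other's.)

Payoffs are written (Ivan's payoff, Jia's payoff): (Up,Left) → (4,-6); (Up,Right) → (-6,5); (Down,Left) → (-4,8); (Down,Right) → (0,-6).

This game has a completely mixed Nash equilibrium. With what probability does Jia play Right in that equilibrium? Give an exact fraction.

4/7

Let y be the probability that Jia plays Left. In a completely mixed equilibrium, Ivan must be indifferent between Up and Down.
Ivan's expected payoff from Up is 4y − 6(1−y); from Down it is −4y.
Setting these equal: 10y − 6 = −4y, so y = 3/7.
Therefore Jia plays Right with probability 1 − 3/7 = 4/7.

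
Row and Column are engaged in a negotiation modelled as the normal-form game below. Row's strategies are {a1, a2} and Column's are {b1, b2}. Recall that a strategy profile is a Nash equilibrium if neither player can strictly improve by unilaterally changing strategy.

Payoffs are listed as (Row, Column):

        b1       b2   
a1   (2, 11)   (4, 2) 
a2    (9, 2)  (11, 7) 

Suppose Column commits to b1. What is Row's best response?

Against b1, Row earns 2 from a1 and 9 from a2.
So a2 is the best response.

a2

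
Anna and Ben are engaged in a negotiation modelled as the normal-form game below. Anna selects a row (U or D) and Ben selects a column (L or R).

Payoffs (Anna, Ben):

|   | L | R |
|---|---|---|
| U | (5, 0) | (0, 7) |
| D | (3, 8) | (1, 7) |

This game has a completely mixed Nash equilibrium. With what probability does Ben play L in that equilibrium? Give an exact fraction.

1/3

Let q be the probability that Ben plays L. In a completely mixed equilibrium, Anna must be indifferent between U and D.
Anna's expected payoff from U is 5q; from D it is 3q + (1−q).
Setting these equal: 5q = 2q + 1, so q = 1/3.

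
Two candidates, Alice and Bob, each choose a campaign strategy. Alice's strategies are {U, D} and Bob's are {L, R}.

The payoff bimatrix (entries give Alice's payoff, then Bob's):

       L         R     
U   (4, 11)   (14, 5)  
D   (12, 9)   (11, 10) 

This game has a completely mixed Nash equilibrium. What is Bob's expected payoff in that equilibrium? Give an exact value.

First find p, the probability Alice plays U, from Bob's indifference between L and R: 11p + 9(1−p) = 5p + 10(1−p), giving p = 1/7.
Since Bob is indifferent in equilibrium, Bob's expected payoff equals the payoff from either column against (1/7, 6/7). Using L: 11(1/7) + 9(6/7) = 65/7.

65/7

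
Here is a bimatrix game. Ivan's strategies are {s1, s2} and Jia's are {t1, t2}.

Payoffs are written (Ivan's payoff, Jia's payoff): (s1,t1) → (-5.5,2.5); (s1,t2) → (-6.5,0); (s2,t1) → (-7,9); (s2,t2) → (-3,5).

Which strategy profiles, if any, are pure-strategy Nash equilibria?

(s1, t1): Ivan gets -5.5 ≥ -7 from s2, and Jia gets 2.5 ≥ 0 from t2 — Nash equilibrium.
(s1, t2): Ivan prefers s2 (-3 > -6.5); Jia prefers t1 (2.5 > 0) — not an equilibrium.
(s2, t1): Ivan prefers s1 (-5.5 > -7) — not an equilibrium.
(s2, t2): Jia prefers t1 (9 > 5) — not an equilibrium.

(s1, t1)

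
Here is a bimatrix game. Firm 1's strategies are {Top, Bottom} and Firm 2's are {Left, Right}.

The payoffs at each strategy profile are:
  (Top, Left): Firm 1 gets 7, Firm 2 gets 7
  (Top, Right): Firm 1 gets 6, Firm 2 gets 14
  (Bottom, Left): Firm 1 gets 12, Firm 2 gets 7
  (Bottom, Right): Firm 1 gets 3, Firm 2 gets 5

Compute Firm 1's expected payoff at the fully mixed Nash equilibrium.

First find q, the probability Firm 2 plays Left, from Firm 1's indifference between Top and Bottom: 7q + 6(1−q) = 12q + 3(1−q), giving q = 3/8.
Since Firm 1 is indifferent in equilibrium, Firm 1's expected payoff equals the payoff from either row against (3/8, 5/8). Using Top: 7(3/8) + 6(5/8) = 51/8.

51/8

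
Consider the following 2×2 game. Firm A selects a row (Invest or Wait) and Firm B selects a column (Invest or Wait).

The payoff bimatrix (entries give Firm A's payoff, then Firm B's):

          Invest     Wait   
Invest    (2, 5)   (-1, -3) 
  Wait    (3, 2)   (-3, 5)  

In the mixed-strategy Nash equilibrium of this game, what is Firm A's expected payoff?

1

First find q, the probability Firm B plays Invest, from Firm A's indifference between Invest and Wait: 2q − (1−q) = 3q − 3(1−q), giving q = 2/3.
Since Firm A is indifferent in equilibrium, Firm A's expected payoff equals the payoff from either row against (2/3, 1/3). Using Invest: 2(2/3) − (1/3) = 1.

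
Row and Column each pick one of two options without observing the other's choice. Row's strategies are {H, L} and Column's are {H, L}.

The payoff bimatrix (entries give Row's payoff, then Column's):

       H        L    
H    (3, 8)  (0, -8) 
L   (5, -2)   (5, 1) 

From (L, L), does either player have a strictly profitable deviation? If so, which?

Neither

Row at (L, L) earns 5; deviating to H yields 0 — not better.
Column earns 1; deviating to H yields -2 — not better.
Neither player can strictly improve; the profile is a Nash equilibrium.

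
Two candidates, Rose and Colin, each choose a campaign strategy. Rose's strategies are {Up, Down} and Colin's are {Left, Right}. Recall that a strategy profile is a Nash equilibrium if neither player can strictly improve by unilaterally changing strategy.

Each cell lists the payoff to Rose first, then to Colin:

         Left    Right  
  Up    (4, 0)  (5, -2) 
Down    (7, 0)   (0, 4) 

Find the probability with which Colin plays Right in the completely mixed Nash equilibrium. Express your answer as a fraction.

3/8

Let c be the probability that Colin plays Left. In a completely mixed equilibrium, Rose must be indifferent between Up and Down.
Rose's expected payoff from Up is 4c + 5(1−c); from Down it is 7c.
Setting these equal: −c + 5 = 7c, so c = 5/8.
Therefore Colin plays Right with probability 1 − 5/8 = 3/8.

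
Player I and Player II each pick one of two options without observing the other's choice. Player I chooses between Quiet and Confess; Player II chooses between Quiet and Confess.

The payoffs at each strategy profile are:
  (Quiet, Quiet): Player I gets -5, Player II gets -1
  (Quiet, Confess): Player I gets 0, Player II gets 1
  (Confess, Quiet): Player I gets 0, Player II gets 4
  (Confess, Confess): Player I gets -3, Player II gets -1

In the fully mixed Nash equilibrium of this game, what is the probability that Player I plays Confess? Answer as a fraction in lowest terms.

2/7

Let p be the probability that Player I plays Quiet. In a completely mixed equilibrium, Player II must be indifferent between Quiet and Confess.
Player II's expected payoff from Quiet is −p + 4(1−p); from Confess it is p − (1−p).
Setting these equal: −5p + 4 = 2p − 1, so p = 5/7.
Therefore Player I plays Confess with probability 1 − 5/7 = 2/7.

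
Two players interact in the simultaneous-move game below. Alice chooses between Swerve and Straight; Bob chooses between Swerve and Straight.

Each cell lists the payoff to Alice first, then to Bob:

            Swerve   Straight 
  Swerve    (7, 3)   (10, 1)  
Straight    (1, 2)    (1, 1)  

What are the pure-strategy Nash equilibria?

(Swerve, Swerve)

(Swerve, Swerve): Alice gets 7 ≥ 1 from Straight, and Bob gets 3 ≥ 1 from Straight — Nash equilibrium.
(Swerve, Straight): Bob prefers Swerve (3 > 1) — not an equilibrium.
(Straight, Swerve): Alice prefers Swerve (7 > 1) — not an equilibrium.
(Straight, Straight): Alice prefers Swerve (10 > 1); Bob prefers Swerve (2 > 1) — not an equilibrium.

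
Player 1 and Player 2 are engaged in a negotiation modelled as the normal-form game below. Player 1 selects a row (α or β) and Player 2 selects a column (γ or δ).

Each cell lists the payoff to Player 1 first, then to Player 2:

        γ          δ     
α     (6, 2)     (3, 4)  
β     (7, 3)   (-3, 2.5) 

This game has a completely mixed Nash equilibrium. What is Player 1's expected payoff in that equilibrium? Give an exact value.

First find y, the probability Player 2 plays γ, from Player 1's indifference between α and β: 6y + 3(1−y) = 7y − 3(1−y), giving y = 6/7.
Since Player 1 is indifferent in equilibrium, Player 1's expected payoff equals the payoff from either row against (6/7, 1/7). Using α: 6(6/7) + 3(1/7) = 39/7.

39/7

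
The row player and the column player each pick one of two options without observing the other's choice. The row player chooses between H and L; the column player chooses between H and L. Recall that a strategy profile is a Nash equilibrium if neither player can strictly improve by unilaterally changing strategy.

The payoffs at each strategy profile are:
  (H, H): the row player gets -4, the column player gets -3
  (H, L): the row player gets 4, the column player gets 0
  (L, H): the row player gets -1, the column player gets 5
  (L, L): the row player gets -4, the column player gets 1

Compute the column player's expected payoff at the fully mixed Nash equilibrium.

First find x, the probability the row player plays H, from the column player's indifference between H and L: −3x + 5(1−x) = (1−x), giving x = 4/7.
Since the column player is indifferent in equilibrium, the column player's expected payoff equals the payoff from either column against (4/7, 3/7). Using H: −3(4/7) + 5(3/7) = 3/7.

3/7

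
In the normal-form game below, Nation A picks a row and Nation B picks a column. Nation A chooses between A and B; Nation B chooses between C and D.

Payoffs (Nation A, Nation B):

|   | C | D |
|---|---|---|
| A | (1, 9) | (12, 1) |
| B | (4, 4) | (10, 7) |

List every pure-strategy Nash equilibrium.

(A, C): Nation A prefers B (4 > 1) — not an equilibrium.
(A, D): Nation B prefers C (9 > 1) — not an equilibrium.
(B, C): Nation B prefers D (7 > 4) — not an equilibrium.
(B, D): Nation A prefers A (12 > 10) — not an equilibrium.

none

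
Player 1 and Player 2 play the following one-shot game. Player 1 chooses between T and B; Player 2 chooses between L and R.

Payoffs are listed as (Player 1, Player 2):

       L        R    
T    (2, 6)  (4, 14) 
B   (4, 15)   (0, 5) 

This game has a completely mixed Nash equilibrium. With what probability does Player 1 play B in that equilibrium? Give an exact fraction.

Let r be the probability that Player 1 plays T. In a completely mixed equilibrium, Player 2 must be indifferent between L and R.
Player 2's expected payoff from L is 6r + 15(1−r); from R it is 14r + 5(1−r).
Setting these equal: −9r + 15 = 9r + 5, so r = 5/9.
Therefore Player 1 plays B with probability 1 − 5/9 = 4/9.

4/9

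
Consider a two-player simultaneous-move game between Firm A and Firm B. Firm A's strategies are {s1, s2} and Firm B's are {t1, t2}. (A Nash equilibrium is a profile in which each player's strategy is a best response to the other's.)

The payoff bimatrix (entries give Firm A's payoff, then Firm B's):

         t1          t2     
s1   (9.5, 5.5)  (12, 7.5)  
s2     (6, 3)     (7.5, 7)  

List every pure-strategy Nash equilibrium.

(s1, t2)

(s1, t1): Firm B prefers t2 (7.5 > 5.5) — not an equilibrium.
(s1, t2): Firm A gets 12 ≥ 7.5 from s2, and Firm B gets 7.5 ≥ 5.5 from t1 — Nash equilibrium.
(s2, t1): Firm A prefers s1 (9.5 > 6); Firm B prefers t2 (7 > 3) — not an equilibrium.
(s2, t2): Firm A prefers s1 (12 > 7.5) — not an equilibrium.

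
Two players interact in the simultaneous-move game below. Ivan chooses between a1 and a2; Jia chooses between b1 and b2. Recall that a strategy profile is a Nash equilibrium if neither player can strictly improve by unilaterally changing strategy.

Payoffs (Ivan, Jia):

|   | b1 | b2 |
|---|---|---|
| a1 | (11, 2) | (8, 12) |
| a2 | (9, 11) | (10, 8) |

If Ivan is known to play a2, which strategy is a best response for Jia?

Against a2, Jia earns 11 from b1 and 8 from b2.
So b1 is the best response.

b1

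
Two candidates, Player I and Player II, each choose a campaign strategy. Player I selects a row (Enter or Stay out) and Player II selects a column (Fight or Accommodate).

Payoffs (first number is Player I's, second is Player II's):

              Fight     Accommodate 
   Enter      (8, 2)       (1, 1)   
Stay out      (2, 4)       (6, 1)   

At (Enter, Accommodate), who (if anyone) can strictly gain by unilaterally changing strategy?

Both

Player I at (Enter, Accommodate) earns 1; deviating to Stay out yields 6 — a strict improvement.
Player II earns 1; deviating to Fight yields 2 — a strict improvement.
Both Player I and Player II have strictly profitable deviations.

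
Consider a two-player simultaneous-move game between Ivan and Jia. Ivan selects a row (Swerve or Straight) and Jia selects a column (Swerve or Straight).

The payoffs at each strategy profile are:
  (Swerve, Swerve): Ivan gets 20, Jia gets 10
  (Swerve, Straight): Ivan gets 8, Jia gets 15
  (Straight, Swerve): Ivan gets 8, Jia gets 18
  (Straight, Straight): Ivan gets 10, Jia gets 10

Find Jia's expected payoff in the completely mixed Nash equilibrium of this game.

170/13

First find p, the probability Ivan plays Swerve, from Jia's indifference between Swerve and Straight: 10p + 18(1−p) = 15p + 10(1−p), giving p = 8/13.
Since Jia is indifferent in equilibrium, Jia's expected payoff equals the payoff from either column against (8/13, 5/13). Using Swerve: 10(8/13) + 18(5/13) = 170/13.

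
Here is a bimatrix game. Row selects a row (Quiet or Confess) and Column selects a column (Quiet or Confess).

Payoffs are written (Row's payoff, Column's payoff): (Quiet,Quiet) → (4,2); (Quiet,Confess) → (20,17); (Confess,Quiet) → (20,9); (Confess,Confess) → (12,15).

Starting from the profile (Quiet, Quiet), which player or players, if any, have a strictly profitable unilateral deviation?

Both

Row at (Quiet, Quiet) earns 4; deviating to Confess yields 20 — a strict improvement.
Column earns 2; deviating to Confess yields 17 — a strict improvement.
Both Row and Column have strictly profitable deviations.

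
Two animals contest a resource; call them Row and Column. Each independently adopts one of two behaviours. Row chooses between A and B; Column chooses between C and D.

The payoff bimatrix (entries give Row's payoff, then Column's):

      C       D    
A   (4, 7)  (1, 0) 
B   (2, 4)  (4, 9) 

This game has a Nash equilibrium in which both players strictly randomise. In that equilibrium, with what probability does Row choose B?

7/12

Let p be the probability that Row plays A. In a completely mixed equilibrium, Column must be indifferent between C and D.
Column's expected payoff from C is 7p + 4(1−p); from D it is 9(1−p).
Setting these equal: 3p + 4 = −9p + 9, so p = 5/12.
Therefore Row plays B with probability 1 − 5/12 = 7/12.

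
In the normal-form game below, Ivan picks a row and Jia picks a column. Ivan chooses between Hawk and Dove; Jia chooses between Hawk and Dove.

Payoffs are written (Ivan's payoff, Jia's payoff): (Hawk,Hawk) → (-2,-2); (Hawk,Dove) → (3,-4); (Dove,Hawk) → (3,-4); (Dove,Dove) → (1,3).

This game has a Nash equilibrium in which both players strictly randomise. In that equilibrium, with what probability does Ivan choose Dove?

2/9

Let r be the probability that Ivan plays Hawk. In a completely mixed equilibrium, Jia must be indifferent between Hawk and Dove.
Jia's expected payoff from Hawk is −2r − 4(1−r); from Dove it is −4r + 3(1−r).
Setting these equal: 2r − 4 = −7r + 3, so r = 7/9.
Therefore Ivan plays Dove with probability 1 − 7/9 = 2/9.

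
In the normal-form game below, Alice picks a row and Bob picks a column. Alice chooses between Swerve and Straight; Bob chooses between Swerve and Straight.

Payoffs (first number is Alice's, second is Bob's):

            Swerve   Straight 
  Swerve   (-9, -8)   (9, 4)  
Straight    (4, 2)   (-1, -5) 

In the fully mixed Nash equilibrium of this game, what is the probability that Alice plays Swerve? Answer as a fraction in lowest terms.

7/19

Let x be the probability that Alice plays Swerve. In a completely mixed equilibrium, Bob must be indifferent between Swerve and Straight.
Bob's expected payoff from Swerve is −8x + 2(1−x); from Straight it is 4x − 5(1−x).
Setting these equal: −10x + 2 = 9x − 5, so x = 7/19.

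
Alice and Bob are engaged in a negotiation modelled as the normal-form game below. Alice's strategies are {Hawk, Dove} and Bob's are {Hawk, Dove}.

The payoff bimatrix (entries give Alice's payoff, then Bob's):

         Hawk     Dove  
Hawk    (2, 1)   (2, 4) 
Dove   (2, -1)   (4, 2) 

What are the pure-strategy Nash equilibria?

(Hawk, Hawk): Bob prefers Dove (4 > 1) — not an equilibrium.
(Hawk, Dove): Alice prefers Dove (4 > 2) — not an equilibrium.
(Dove, Hawk): Bob prefers Dove (2 > -1) — not an equilibrium.
(Dove, Dove): Alice gets 4 ≥ 2 from Hawk, and Bob gets 2 ≥ -1 from Hawk — Nash equilibrium.

(Dove, Dove)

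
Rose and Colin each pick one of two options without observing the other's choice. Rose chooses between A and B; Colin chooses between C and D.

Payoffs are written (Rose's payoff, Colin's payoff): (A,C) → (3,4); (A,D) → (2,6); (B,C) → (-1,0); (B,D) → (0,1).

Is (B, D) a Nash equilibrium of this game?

No

At (B, D), Rose earns 0; switching to A would give 2, so Rose would deviate.
Colin earns 1; switching to C would give 0, so Colin has no profitable deviation.
Since at least one player can profitably deviate, this is not a Nash equilibrium.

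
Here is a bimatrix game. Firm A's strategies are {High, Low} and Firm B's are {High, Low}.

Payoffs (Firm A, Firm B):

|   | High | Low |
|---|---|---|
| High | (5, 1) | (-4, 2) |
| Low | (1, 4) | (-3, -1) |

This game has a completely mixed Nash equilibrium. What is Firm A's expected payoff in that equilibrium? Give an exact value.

-11/5

First find y, the probability Firm B plays High, from Firm A's indifference between High and Low: 5y − 4(1−y) = y − 3(1−y), giving y = 1/5.
Since Firm A is indifferent in equilibrium, Firm A's expected payoff equals the payoff from either row against (1/5, 4/5). Using High: 5(1/5) − 4(4/5) = -11/5.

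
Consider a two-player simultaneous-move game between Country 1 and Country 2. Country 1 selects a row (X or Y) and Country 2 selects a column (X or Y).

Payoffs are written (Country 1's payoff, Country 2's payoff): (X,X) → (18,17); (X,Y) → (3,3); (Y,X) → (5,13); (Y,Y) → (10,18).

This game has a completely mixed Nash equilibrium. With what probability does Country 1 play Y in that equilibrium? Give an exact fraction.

Let r be the probability that Country 1 plays X. In a completely mixed equilibrium, Country 2 must be indifferent between X and Y.
Country 2's expected payoff from X is 17r + 13(1−r); from Y it is 3r + 18(1−r).
Setting these equal: 4r + 13 = −15r + 18, so r = 5/19.
Therefore Country 1 plays Y with probability 1 − 5/19 = 14/19.

14/19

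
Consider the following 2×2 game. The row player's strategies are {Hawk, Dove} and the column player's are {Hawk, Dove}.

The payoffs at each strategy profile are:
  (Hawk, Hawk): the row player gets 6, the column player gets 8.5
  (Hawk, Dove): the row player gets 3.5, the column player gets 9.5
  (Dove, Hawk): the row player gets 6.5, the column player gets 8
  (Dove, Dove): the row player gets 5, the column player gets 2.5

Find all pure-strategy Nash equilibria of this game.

(Dove, Hawk)

(Hawk, Hawk): the row player prefers Dove (6.5 > 6); the column player prefers Dove (9.5 > 8.5) — not an equilibrium.
(Hawk, Dove): the row player prefers Dove (5 > 3.5) — not an equilibrium.
(Dove, Hawk): the row player gets 6.5 ≥ 6 from Hawk, and the column player gets 8 ≥ 2.5 from Dove — Nash equilibrium.
(Dove, Dove): the column player prefers Hawk (8 > 2.5) — not an equilibrium.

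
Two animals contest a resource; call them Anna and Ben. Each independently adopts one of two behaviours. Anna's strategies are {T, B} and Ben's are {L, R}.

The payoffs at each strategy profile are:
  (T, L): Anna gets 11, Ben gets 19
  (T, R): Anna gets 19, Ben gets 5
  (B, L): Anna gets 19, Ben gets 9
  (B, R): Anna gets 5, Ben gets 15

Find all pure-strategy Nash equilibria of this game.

(T, L): Anna prefers B (19 > 11) — not an equilibrium.
(T, R): Ben prefers L (19 > 5) — not an equilibrium.
(B, L): Ben prefers R (15 > 9) — not an equilibrium.
(B, R): Anna prefers T (19 > 5) — not an equilibrium.

none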